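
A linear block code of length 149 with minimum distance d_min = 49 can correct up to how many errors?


Correction capability = floor((d-1)/2) = floor((49-1)/2) = 24

24 errors


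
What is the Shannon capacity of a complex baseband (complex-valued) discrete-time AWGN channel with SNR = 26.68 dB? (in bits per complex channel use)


SNR_linear = 10^(26.68/10) = 465.5861; C = log2(1 + SNR_linear) = log2(1 + 465.5861) = 8.866

8.866 bits/channel use


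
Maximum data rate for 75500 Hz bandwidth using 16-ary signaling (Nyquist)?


Rate = 2 * B * log2(M) = 2 * 75500 * 4.0 = 604000.0

604000.0 bps


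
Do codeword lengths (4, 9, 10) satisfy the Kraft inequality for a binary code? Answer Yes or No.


Kraft sum = sum(2^(-l_i)) = 0.0654, need <= 1. Result: satisfied (a binary prefix-free code with these lengths exists)

Yes


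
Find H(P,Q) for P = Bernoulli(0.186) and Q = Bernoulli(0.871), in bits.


H(P,Q) = -p*log2(q) - (1-p)*log2(1-q). -0.186*log2(0.871) = 0.037061; -0.814*log2(0.129) = 2.405009. H(P,Q) = 0.037061 + 2.405009 = 2.4421

2.4421 bits


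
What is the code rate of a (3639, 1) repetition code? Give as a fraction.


Rate = k/n = 1/3639

1/3639


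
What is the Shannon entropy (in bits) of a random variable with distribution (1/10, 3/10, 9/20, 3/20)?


H = -sum(p_i * log2(p_i)). Terms: -(1/10)*log2(1/10) = 0.332193; -(3/10)*log2(3/10) = 0.521090; -(9/20)*log2(9/20) = 0.518401; -(3/20)*log2(3/20) = 0.410545. H = 0.332193 + 0.521090 + 0.518401 + 0.410545 = 1.7822

1.7822 bits


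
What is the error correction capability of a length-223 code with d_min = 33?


Correction capability = floor((d-1)/2) = floor((33-1)/2) = 16

16 errors


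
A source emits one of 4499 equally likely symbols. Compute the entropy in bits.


H = log2(n) = log2(4499) = 12.1354

12.1354 bits


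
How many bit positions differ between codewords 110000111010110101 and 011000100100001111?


Count differing positions: ^ . ^ . . . . ^ ^ ^ ^ . ^ ^ ^ . ^ . = 10 differences

10


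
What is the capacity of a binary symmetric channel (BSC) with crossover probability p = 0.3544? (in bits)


H(p) = -p*log2(p) - (1-p)*log2(1-p) = -0.3544*log2(0.3544) - 0.6456*log2(0.6456) = 0.530377 + 0.407559 = 0.9379. C = 1 - H(p) = 1 - 0.9379 = 0.0621

0.0621 bits


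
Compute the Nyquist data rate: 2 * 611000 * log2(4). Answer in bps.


Rate = 2 * B * log2(M) = 2 * 611000 * 2.0 = 2444000.0

2444000.0 bps


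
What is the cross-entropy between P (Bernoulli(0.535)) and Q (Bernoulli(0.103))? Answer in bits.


H(P,Q) = -p*log2(q) - (1-p)*log2(1-q). -0.535*log2(0.103) = 1.754417; -0.465*log2(0.897) = 0.072921. H(P,Q) = 1.754417 + 0.072921 = 1.8273

1.8273 bits


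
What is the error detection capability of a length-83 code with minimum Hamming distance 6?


Detection capability = d_min - 1 = 6 - 1 = 5

5 errors


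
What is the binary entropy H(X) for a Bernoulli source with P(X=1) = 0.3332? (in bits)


H = -p*log2(p) - (1-p)*log2(1-p). -0.3332*log2(0.3332) = 0.528302; -0.6668*log2(0.6668) = 0.389861. H = 0.528302 + 0.389861 = 0.9182

0.9182 bits


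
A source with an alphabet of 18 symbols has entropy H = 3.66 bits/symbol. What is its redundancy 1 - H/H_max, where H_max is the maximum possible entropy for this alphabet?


H_max = log2(K) = log2(18) = 4.1699 bits/symbol. Redundancy = 1 - H/H_max = 1 - 3.66/4.1699 = 1 - 0.8777 = 0.1223

0.1223


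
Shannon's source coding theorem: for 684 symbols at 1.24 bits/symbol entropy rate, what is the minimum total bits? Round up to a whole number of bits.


Minimum bits >= n * H = 684 * 1.24 = 848.16, rounded up to a whole number of bits = 849

849 bits


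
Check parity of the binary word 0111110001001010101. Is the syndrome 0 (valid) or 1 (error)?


Syndrome = XOR of all bits = 0 XOR 1 XOR 1 XOR 1 XOR 1 XOR 1 XOR 0 XOR 0 XOR 0 XOR 1 XOR 0 XOR 0 XOR 1 XOR 0 XOR 1 XOR 0 XOR 1 XOR 0 XOR 1 = 0

0


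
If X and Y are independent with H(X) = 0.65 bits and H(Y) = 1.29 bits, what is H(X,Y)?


For independent variables, H(X,Y) = H(X) + H(Y) = 0.65 + 1.29 = 1.94

1.94 bits


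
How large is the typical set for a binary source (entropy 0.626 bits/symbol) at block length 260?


log2|A_typical| = nH = 260 * 0.626 = 162.76, so |A_typical| ~ 2^162.76 = 9.900e+48

9.900e+48


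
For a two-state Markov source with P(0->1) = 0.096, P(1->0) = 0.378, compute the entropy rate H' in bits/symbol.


Stationary distribution: pi_0 = p10/(p01+p10) = 0.7975, pi_1 = 0.2025. Entropy rate H' = pi_0*H(p01) + pi_1*H(p10) = 0.7975*0.4562 + 0.2025*0.9566 = 0.5575

0.5575 bits/symbol


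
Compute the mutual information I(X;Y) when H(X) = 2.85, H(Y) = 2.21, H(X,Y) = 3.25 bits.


I(X;Y) = H(X) + H(Y) - H(X,Y) = 2.85 + 2.21 - 3.25 = 1.81

1.81 bits


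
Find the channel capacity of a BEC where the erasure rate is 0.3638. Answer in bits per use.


C = 1 - epsilon = 1 - 0.3638 = 0.6362

0.6362 bits


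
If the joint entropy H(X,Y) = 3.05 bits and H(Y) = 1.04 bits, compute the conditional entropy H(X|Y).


H(X|Y) = H(X,Y) - H(Y) = 3.05 - 1.04 = 2.01

2.01 bits


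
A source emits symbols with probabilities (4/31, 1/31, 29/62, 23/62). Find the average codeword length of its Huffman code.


Huffman construction (repeatedly merge the two least-probable nodes; each merge adds 1 bit to every symbol beneath it): 1/31 + 4/31 = 5/31; 5/31 + 23/62 = 33/62; 29/62 + 33/62 = 1. Resulting codeword lengths (in the order the probabilities were given): (3, 3, 1, 2). L_avg = sum(p_i * l_i) = 4/31*3 + 1/31*3 + 29/62*1 + 23/62*2 = 105/62 = 1.6935

1.6935 bits


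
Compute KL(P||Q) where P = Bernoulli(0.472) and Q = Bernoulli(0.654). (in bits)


KL = p*log2(p/q) + (1-p)*log2((1-p)/(1-q)) = 0.472*log2(0.472/0.654) + 0.528*log2(0.528/0.346) = 0.0999

0.0999 bits


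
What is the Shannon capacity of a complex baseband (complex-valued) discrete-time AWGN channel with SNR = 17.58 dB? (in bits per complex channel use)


SNR_linear = 10^(17.58/10) = 57.2796; C = log2(1 + SNR_linear) = log2(1 + 57.2796) = 5.8649

5.8649 bits/channel use


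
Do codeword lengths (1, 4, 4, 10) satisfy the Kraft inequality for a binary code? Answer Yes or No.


Kraft sum = sum(2^(-l_i)) = 0.626, need <= 1. Result: satisfied (a binary prefix-free code with these lengths exists)

Yes


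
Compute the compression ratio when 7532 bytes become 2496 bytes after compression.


Ratio = original / compressed = 7532 / 2496 = 3.0176

3.0176


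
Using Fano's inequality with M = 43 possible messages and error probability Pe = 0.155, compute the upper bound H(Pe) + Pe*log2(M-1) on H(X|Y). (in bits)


H(Pe) = -Pe*log2(Pe) - (1-Pe)*log2(1-Pe) = -0.155*log2(0.155) - 0.845*log2(0.845) = 0.416897 + 0.205315 = 0.6222. Pe*log2(M-1) = 0.155*log2(42) = 0.835809. Bound = H(Pe) + Pe*log2(M-1) = 0.416897 + 0.205315 + 0.835809 = 1.458

1.458 bits


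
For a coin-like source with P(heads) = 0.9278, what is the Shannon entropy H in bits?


H = -p*log2(p) - (1-p)*log2(1-p). -0.9278*log2(0.9278) = 0.100308; -0.0722*log2(0.0722) = 0.273772. H = 0.100308 + 0.273772 = 0.3741

0.3741 bits


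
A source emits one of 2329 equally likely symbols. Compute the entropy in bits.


H = log2(n) = log2(2329) = 11.1855

11.1855 bits


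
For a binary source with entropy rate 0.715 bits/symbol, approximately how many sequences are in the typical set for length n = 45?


log2|A_typical| = nH = 45 * 0.715 = 32.175, so |A_typical| ~ 2^32.175 = 4.849e+09

4.849e+09


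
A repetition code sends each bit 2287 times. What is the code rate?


Rate = k/n = 1/2287

1/2287


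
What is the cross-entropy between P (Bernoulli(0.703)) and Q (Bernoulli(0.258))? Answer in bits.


H(P,Q) = -p*log2(q) - (1-p)*log2(1-q). -0.703*log2(0.258) = 1.374054; -0.297*log2(0.742) = 0.127861. H(P,Q) = 1.374054 + 0.127861 = 1.5019

1.5019 bits


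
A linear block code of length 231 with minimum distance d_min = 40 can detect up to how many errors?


Detection capability = d_min - 1 = 40 - 1 = 39

39 errors


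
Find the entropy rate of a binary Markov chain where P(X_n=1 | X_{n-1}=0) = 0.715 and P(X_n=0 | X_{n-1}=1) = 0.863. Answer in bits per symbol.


Stationary distribution: pi_0 = p10/(p01+p10) = 0.5469, pi_1 = 0.4531. Entropy rate H' = pi_0*H(p01) + pi_1*H(p10) = 0.5469*0.8622 + 0.4531*0.5763 = 0.7327

0.7327 bits/symbol


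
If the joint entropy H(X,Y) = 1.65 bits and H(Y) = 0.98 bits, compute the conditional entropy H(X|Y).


H(X|Y) = H(X,Y) - H(Y) = 1.65 - 0.98 = 0.67

0.67 bits


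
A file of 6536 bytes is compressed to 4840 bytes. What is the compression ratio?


Ratio = original / compressed = 6536 / 4840 = 1.3504

1.3504


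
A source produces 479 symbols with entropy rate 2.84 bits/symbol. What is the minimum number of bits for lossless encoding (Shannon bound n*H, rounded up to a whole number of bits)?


Minimum bits >= n * H = 479 * 2.84 = 1360.36, rounded up to a whole number of bits = 1361

1361 bits


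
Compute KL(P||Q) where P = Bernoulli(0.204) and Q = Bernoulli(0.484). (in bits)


KL = p*log2(p/q) + (1-p)*log2((1-p)/(1-q)) = 0.204*log2(0.204/0.484) + 0.796*log2(0.796/0.516) = 0.2435

0.2435 bits


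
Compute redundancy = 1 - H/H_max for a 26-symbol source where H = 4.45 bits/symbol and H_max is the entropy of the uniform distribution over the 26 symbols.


H_max = log2(K) = log2(26) = 4.7004 bits/symbol. Redundancy = 1 - H/H_max = 1 - 4.45/4.7004 = 1 - 0.9467 = 0.0533

0.0533


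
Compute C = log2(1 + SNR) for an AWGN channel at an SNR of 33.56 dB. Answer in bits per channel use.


SNR_linear = 10^(33.56/10) = 2269.8649; C = log2(1 + SNR_linear) = log2(1 + 2269.8649) = 11.149

11.149 bits/channel use


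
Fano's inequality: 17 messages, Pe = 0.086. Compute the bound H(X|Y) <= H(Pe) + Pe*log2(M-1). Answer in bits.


H(Pe) = -Pe*log2(Pe) - (1-Pe)*log2(1-Pe) = -0.086*log2(0.086) - 0.914*log2(0.914) = 0.304399 + 0.118577 = 0.423. Pe*log2(M-1) = 0.086*log2(16) = 0.344000. Bound = H(Pe) + Pe*log2(M-1) = 0.304399 + 0.118577 + 0.344000 = 0.767

0.767 bits


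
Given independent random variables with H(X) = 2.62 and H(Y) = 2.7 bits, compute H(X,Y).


For independent variables, H(X,Y) = H(X) + H(Y) = 2.62 + 2.7 = 5.32

5.32 bits


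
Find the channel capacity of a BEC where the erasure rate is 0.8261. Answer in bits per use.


C = 1 - epsilon = 1 - 0.8261 = 0.1739

0.1739 bits


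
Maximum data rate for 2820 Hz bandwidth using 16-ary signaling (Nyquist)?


Rate = 2 * B * log2(M) = 2 * 2820 * 4.0 = 22560.0

22560.0 bps


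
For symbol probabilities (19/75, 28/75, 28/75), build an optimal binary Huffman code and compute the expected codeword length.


Huffman construction (repeatedly merge the two least-probable nodes; each merge adds 1 bit to every symbol beneath it): 19/75 + 28/75 = 47/75; 28/75 + 47/75 = 1. Resulting codeword lengths (in the order the probabilities were given): (2, 2, 1). L_avg = sum(p_i * l_i) = 19/75*2 + 28/75*2 + 28/75*1 = 122/75 = 1.6267

1.6267 bits


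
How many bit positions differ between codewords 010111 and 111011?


Count differing positions: ^ . ^ ^ . . = 3 differences

3


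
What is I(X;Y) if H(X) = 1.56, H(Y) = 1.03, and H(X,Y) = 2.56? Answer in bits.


I(X;Y) = H(X) + H(Y) - H(X,Y) = 1.56 + 1.03 - 2.56 = 0.03

0.03 bits


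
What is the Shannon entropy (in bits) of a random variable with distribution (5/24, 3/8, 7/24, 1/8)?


H = -sum(p_i * log2(p_i)). Terms: -(5/24)*log2(5/24) = 0.471466; -(3/8)*log2(3/8) = 0.530639; -(7/24)*log2(7/24) = 0.518469; -(1/8)*log2(1/8) = 0.375000. H = 0.471466 + 0.530639 + 0.518469 + 0.375000 = 1.8956

1.8956 bits


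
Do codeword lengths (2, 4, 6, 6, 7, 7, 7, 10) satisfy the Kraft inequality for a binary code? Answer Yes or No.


Kraft sum = sum(2^(-l_i)) = 0.3682, need <= 1. Result: satisfied (a binary prefix-free code with these lengths exists)

Yes


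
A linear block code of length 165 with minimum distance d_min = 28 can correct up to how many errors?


Correction capability = floor((d-1)/2) = floor((28-1)/2) = 13

13 errors


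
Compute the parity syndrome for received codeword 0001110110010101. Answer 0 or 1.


Syndrome = XOR of all bits = 0 XOR 0 XOR 0 XOR 1 XOR 1 XOR 1 XOR 0 XOR 1 XOR 1 XOR 0 XOR 0 XOR 1 XOR 0 XOR 1 XOR 0 XOR 1 = 0

0


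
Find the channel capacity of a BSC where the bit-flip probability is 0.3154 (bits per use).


H(p) = -p*log2(p) - (1-p)*log2(1-p) = -0.3154*log2(0.3154) - 0.6846*log2(0.6846) = 0.525061 + 0.374248 = 0.8993. C = 1 - H(p) = 1 - 0.8993 = 0.1007

0.1007 bits


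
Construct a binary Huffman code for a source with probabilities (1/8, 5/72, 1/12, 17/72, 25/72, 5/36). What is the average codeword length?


Huffman construction (repeatedly merge the two least-probable nodes; each merge adds 1 bit to every symbol beneath it): 5/72 + 1/12 = 11/72; 1/8 + 5/36 = 19/72; 11/72 + 17/72 = 7/18; 19/72 + 25/72 = 11/18; 7/18 + 11/18 = 1. Resulting codeword lengths (in the order the probabilities were given): (3, 3, 3, 2, 2, 3). L_avg = sum(p_i * l_i) = 1/8*3 + 5/72*3 + 1/12*3 + 17/72*2 + 25/72*2 + 5/36*3 = 29/12 = 2.4167

2.4167 bits


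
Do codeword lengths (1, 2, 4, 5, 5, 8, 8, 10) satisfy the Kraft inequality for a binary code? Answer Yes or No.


Kraft sum = sum(2^(-l_i)) = 0.8838, need <= 1. Result: satisfied (a binary prefix-free code with these lengths exists)

Yes


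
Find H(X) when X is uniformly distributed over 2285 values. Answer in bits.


H = log2(n) = log2(2285) = 11.158

11.158 bits


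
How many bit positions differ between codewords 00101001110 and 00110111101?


Count differing positions: . . . ^ ^ ^ ^ . . ^ ^ = 6 differences

6


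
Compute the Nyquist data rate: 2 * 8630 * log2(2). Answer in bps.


Rate = 2 * B * log2(M) = 2 * 8630 * 1.0 = 17260.0

17260.0 bps


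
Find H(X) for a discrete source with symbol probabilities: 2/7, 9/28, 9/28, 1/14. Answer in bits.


H = -sum(p_i * log2(p_i)). Terms: -(2/7)*log2(2/7) = 0.516387; -(9/28)*log2(9/28) = 0.526317; -(9/28)*log2(9/28) = 0.526317; -(1/14)*log2(1/14) = 0.271954. H = 0.516387 + 0.526317 + 0.526317 + 0.271954 = 1.841

1.841 bits


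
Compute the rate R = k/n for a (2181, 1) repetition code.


Rate = k/n = 1/2181

1/2181


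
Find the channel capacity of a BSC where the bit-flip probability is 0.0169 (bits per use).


H(p) = -p*log2(p) - (1-p)*log2(1-p) = -0.0169*log2(0.0169) - 0.9831*log2(0.9831) = 0.099487 + 0.024174 = 0.1237. C = 1 - H(p) = 1 - 0.1237 = 0.8763

0.8763 bits


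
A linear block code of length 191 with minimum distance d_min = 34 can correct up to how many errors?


Correction capability = floor((d-1)/2) = floor((34-1)/2) = 16

16 errors


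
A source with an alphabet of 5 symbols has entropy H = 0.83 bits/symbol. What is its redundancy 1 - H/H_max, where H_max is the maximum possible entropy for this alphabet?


H_max = log2(K) = log2(5) = 2.3219 bits/symbol. Redundancy = 1 - H/H_max = 1 - 0.83/2.3219 = 1 - 0.3575 = 0.6425

0.6425


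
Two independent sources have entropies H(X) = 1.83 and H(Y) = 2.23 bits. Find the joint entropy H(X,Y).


For independent variables, H(X,Y) = H(X) + H(Y) = 1.83 + 2.23 = 4.06

4.06 bits


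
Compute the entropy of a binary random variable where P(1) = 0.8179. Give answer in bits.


H = -p*log2(p) - (1-p)*log2(1-p). -0.8179*log2(0.8179) = 0.237194; -0.1821*log2(0.1821) = 0.447456. H = 0.237194 + 0.447456 = 0.6846

0.6846 bits


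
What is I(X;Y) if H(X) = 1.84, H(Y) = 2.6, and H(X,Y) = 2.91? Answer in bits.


I(X;Y) = H(X) + H(Y) - H(X,Y) = 1.84 + 2.6 - 2.91 = 1.53

1.53 bits


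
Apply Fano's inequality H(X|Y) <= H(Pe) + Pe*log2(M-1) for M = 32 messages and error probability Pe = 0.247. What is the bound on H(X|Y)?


H(Pe) = -Pe*log2(Pe) - (1-Pe)*log2(1-Pe) = -0.247*log2(0.247) - 0.753*log2(0.753) = 0.498302 + 0.308187 = 0.8065. Pe*log2(M-1) = 0.247*log2(31) = 1.223686. Bound = H(Pe) + Pe*log2(M-1) = 0.498302 + 0.308187 + 1.223686 = 2.0302

2.0302 bits


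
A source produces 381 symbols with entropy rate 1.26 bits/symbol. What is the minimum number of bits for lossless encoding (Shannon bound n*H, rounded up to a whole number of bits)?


Minimum bits >= n * H = 381 * 1.26 = 480.06, rounded up to a whole number of bits = 481

481 bits


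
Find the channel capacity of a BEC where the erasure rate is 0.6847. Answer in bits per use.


C = 1 - epsilon = 1 - 0.6847 = 0.3153

0.3153 bits


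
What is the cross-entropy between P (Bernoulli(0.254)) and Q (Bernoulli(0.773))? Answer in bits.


H(P,Q) = -p*log2(q) - (1-p)*log2(1-q). -0.254*log2(0.773) = 0.094351; -0.746*log2(0.227) = 1.595870. H(P,Q) = 0.094351 + 1.595870 = 1.6902

1.6902 bits


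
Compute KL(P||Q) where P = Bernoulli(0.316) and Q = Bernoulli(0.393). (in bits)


KL = p*log2(p/q) + (1-p)*log2((1-p)/(1-q)) = 0.316*log2(0.316/0.393) + 0.684*log2(0.684/0.607) = 0.0184

0.0184 bits


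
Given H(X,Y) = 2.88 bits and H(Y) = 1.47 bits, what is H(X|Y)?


H(X|Y) = H(X,Y) - H(Y) = 2.88 - 1.47 = 1.41

1.41 bits


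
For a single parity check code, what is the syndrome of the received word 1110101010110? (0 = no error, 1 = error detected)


Syndrome = XOR of all bits = 1 XOR 1 XOR 1 XOR 0 XOR 1 XOR 0 XOR 1 XOR 0 XOR 1 XOR 0 XOR 1 XOR 1 XOR 0 = 0

0


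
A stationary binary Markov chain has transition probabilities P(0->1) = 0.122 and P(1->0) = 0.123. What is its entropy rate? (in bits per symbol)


Stationary distribution: pi_0 = p10/(p01+p10) = 0.502, pi_1 = 0.498. Entropy rate H' = pi_0*H(p01) + pi_1*H(p10) = 0.502*0.5351 + 0.498*0.5379 = 0.5365

0.5365 bits/symbol


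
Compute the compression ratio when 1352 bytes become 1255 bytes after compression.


Ratio = original / compressed = 1352 / 1255 = 1.0773

1.0773


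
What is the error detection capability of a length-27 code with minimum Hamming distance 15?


Detection capability = d_min - 1 = 15 - 1 = 14

14 errors


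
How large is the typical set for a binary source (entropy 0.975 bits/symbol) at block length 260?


log2|A_typical| = nH = 260 * 0.975 = 253.5, so |A_typical| ~ 2^253.5 = 2.047e+76

2.047e+76


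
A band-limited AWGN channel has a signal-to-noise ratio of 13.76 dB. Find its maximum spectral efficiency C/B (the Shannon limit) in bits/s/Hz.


SNR_linear = 10^(13.76/10) = 23.7684; C/B = log2(1 + SNR_linear) = log2(1 + 23.7684) = 4.6304

4.6304 bits/s/Hz


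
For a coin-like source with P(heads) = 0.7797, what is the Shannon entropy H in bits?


H = -p*log2(p) - (1-p)*log2(1-p). -0.7797*log2(0.7797) = 0.279919; -0.2203*log2(0.2203) = 0.480796. H = 0.279919 + 0.480796 = 0.7607

0.7607 bits


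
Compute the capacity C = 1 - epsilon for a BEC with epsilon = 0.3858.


C = 1 - epsilon = 1 - 0.3858 = 0.6142

0.6142 bits


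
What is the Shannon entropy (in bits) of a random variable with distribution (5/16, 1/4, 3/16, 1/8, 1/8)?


H = -sum(p_i * log2(p_i)). Terms: -(5/16)*log2(5/16) = 0.524397; -(1/4)*log2(1/4) = 0.500000; -(3/16)*log2(3/16) = 0.452820; -(1/8)*log2(1/8) = 0.375000; -(1/8)*log2(1/8) = 0.375000. H = 0.524397 + 0.500000 + 0.452820 + 0.375000 + 0.375000 = 2.2272

2.2272 bits


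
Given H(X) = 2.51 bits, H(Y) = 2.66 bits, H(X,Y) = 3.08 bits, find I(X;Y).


I(X;Y) = H(X) + H(Y) - H(X,Y) = 2.51 + 2.66 - 3.08 = 2.09

2.09 bits


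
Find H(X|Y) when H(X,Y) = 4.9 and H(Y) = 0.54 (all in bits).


H(X|Y) = H(X,Y) - H(Y) = 4.9 - 0.54 = 4.36

4.36 bits


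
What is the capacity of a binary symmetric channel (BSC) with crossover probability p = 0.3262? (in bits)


H(p) = -p*log2(p) - (1-p)*log2(1-p) = -0.3262*log2(0.3262) - 0.6738*log2(0.6738) = 0.527195 + 0.383802 = 0.911. C = 1 - H(p) = 1 - 0.911 = 0.089

0.089 bits


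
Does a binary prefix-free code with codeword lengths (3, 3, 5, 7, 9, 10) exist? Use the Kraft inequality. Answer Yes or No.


Kraft sum = sum(2^(-l_i)) = 0.292, need <= 1. Result: satisfied (a binary prefix-free code with these lengths exists)

Yes


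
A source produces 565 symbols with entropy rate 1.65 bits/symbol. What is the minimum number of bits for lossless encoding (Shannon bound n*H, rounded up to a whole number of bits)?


Minimum bits >= n * H = 565 * 1.65 = 932.25, rounded up to a whole number of bits = 933

933 bits


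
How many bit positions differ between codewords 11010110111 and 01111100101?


Count differing positions: ^ . ^ . ^ . ^ . . ^ . = 5 differences

5


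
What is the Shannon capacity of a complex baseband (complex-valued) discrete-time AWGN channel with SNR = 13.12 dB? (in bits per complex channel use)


SNR_linear = 10^(13.12/10) = 20.5116; C = log2(1 + SNR_linear) = log2(1 + 20.5116) = 4.427

4.427 bits/channel use


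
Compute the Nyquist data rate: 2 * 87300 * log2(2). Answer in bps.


Rate = 2 * B * log2(M) = 2 * 87300 * 1.0 = 174600.0

174600.0 bps


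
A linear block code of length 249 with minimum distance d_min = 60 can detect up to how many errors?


Detection capability = d_min - 1 = 60 - 1 = 59

59 errors


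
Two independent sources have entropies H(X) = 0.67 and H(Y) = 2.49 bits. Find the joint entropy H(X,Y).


For independent variables, H(X,Y) = H(X) + H(Y) = 0.67 + 2.49 = 3.16

3.16 bits


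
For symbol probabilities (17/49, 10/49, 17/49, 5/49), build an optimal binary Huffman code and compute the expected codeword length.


Huffman construction (repeatedly merge the two least-probable nodes; each merge adds 1 bit to every symbol beneath it): 5/49 + 10/49 = 15/49; 15/49 + 17/49 = 32/49; 17/49 + 32/49 = 1. Resulting codeword lengths (in the order the probabilities were given): (2, 3, 1, 3). L_avg = sum(p_i * l_i) = 17/49*2 + 10/49*3 + 17/49*1 + 5/49*3 = 96/49 = 1.9592

1.9592 bits


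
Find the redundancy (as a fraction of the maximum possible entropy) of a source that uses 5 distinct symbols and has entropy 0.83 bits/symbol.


H_max = log2(K) = log2(5) = 2.3219 bits/symbol. Redundancy = 1 - H/H_max = 1 - 0.83/2.3219 = 1 - 0.3575 = 0.6425

0.6425


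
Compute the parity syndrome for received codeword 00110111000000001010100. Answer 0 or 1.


Syndrome = XOR of all bits = 0 XOR 0 XOR 1 XOR 1 XOR 0 XOR 1 XOR 1 XOR 1 XOR 0 XOR 0 XOR 0 XOR 0 XOR 0 XOR 0 XOR 0 XOR 0 XOR 1 XOR 0 XOR 1 XOR 0 XOR 1 XOR 0 XOR 0 = 0

0


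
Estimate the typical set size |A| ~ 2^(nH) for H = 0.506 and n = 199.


log2|A_typical| = nH = 199 * 0.506 = 100.694, so |A_typical| ~ 2^100.694 = 2.051e+30

2.051e+30


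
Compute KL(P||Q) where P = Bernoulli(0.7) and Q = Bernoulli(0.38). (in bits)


KL = p*log2(p/q) + (1-p)*log2((1-p)/(1-q)) = 0.7*log2(0.7/0.38) + 0.3*log2(0.3/0.62) = 0.3028

0.3028 bits


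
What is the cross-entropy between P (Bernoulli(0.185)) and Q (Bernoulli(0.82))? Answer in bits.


H(P,Q) = -p*log2(q) - (1-p)*log2(1-q). -0.185*log2(0.82) = 0.052966; -0.815*log2(0.18) = 2.016254. H(P,Q) = 0.052966 + 2.016254 = 2.0692

2.0692 bits


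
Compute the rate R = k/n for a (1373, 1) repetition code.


Rate = k/n = 1/1373

1/1373


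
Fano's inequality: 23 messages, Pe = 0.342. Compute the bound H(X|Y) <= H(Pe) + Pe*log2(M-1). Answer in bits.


H(Pe) = -Pe*log2(Pe) - (1-Pe)*log2(1-Pe) = -0.342*log2(0.342) - 0.658*log2(0.658) = 0.529393 + 0.397327 = 0.9267. Pe*log2(M-1) = 0.342*log2(22) = 1.525126. Bound = H(Pe) + Pe*log2(M-1) = 0.529393 + 0.397327 + 1.525126 = 2.4518

2.4518 bits


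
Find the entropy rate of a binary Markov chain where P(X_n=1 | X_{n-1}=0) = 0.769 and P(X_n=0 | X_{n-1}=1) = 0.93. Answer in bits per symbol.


Stationary distribution: pi_0 = p10/(p01+p10) = 0.5474, pi_1 = 0.4526. Entropy rate H' = pi_0*H(p01) + pi_1*H(p10) = 0.5474*0.7798 + 0.4526*0.3659 = 0.5924

0.5924 bits/symbol


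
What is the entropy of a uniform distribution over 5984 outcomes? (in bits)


H = log2(n) = log2(5984) = 12.5469

12.5469 bits


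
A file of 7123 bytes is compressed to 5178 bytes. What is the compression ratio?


Ratio = original / compressed = 7123 / 5178 = 1.3756

1.3756


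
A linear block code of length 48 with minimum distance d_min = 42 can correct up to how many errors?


Correction capability = floor((d-1)/2) = floor((42-1)/2) = 20

20 errors


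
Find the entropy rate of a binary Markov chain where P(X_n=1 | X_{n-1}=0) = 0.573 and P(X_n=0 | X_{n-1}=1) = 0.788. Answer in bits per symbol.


Stationary distribution: pi_0 = p10/(p01+p10) = 0.579, pi_1 = 0.421. Entropy rate H' = pi_0*H(p01) + pi_1*H(p10) = 0.579*0.9846 + 0.421*0.7453 = 0.8838

0.8838 bits/symbol


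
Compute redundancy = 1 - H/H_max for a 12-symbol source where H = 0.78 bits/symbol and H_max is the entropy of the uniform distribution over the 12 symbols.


H_max = log2(K) = log2(12) = 3.585 bits/symbol. Redundancy = 1 - H/H_max = 1 - 0.78/3.585 = 1 - 0.2176 = 0.7824

0.7824


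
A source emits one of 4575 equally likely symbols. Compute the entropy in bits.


H = log2(n) = log2(4575) = 12.1596

12.1596 bits


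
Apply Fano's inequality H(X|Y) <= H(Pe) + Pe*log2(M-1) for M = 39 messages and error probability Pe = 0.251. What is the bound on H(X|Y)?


H(Pe) = -Pe*log2(Pe) - (1-Pe)*log2(1-Pe) = -0.251*log2(0.251) - 0.749*log2(0.749) = 0.500554 + 0.312305 = 0.8129. Pe*log2(M-1) = 0.251*log2(38) = 1.317230. Bound = H(Pe) + Pe*log2(M-1) = 0.500554 + 0.312305 + 1.317230 = 2.1301

2.1301 bits


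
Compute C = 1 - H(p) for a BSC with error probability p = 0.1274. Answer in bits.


H(p) = -p*log2(p) - (1-p)*log2(1-p) = -0.1274*log2(0.1274) - 0.8726*log2(0.8726) = 0.378705 + 0.171560 = 0.5503. C = 1 - H(p) = 1 - 0.5503 = 0.4497

0.4497 bits


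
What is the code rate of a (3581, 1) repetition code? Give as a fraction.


Rate = k/n = 1/3581

1/3581


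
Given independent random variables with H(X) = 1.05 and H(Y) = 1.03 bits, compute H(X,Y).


For independent variables, H(X,Y) = H(X) + H(Y) = 1.05 + 1.03 = 2.08

2.08 bits


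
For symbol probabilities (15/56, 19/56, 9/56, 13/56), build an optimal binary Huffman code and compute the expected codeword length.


Huffman construction (repeatedly merge the two least-probable nodes; each merge adds 1 bit to every symbol beneath it): 9/56 + 13/56 = 11/28; 15/56 + 19/56 = 17/28; 11/28 + 17/28 = 1. Resulting codeword lengths (in the order the probabilities were given): (2, 2, 2, 2). L_avg = sum(p_i * l_i) = 15/56*2 + 19/56*2 + 9/56*2 + 13/56*2 = 2

2.0 bits


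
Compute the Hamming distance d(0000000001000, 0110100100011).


Count differing positions: . ^ ^ . ^ . . ^ . ^ . ^ ^ = 7 differences

7


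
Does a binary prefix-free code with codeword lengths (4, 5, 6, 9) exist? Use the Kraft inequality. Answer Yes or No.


Kraft sum = sum(2^(-l_i)) = 0.1113, need <= 1. Result: satisfied (a binary prefix-free code with these lengths exists)

Yes


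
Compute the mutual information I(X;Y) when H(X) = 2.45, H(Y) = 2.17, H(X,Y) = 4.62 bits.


I(X;Y) = H(X) + H(Y) - H(X,Y) = 2.45 + 2.17 - 4.62 = 0.0

0.0 bits


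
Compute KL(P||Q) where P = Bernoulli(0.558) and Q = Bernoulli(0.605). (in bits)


KL = p*log2(p/q) + (1-p)*log2((1-p)/(1-q)) = 0.558*log2(0.558/0.605) + 0.442*log2(0.442/0.395) = 0.0066

0.0066 bits


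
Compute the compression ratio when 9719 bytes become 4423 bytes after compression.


Ratio = original / compressed = 9719 / 4423 = 2.1974

2.1974


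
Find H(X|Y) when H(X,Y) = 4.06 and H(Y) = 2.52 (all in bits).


H(X|Y) = H(X,Y) - H(Y) = 4.06 - 2.52 = 1.54

1.54 bits


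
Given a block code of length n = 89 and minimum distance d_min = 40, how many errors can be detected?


Detection capability = d_min - 1 = 40 - 1 = 39

39 errors


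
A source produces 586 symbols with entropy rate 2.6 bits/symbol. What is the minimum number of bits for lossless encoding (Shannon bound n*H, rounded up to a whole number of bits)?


Minimum bits >= n * H = 586 * 2.6 = 1523.6, rounded up to a whole number of bits = 1524

1524 bits


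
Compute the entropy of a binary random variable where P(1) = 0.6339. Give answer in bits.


H = -p*log2(p) - (1-p)*log2(1-p). -0.6339*log2(0.6339) = 0.416899; -0.3661*log2(0.3661) = 0.530732. H = 0.416899 + 0.530732 = 0.9476

0.9476 bits


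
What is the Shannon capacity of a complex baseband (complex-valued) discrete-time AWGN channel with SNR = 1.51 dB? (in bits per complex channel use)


SNR_linear = 10^(1.51/10) = 1.4158; C = log2(1 + SNR_linear) = log2(1 + 1.4158) = 1.2725

1.2725 bits/channel use


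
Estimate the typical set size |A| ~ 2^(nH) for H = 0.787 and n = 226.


log2|A_typical| = nH = 226 * 0.787 = 177.862, so |A_typical| ~ 2^177.862 = 3.482e+53

3.482e+53


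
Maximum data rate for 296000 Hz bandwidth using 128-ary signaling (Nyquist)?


Rate = 2 * B * log2(M) = 2 * 296000 * 7.0 = 4144000.0

4144000.0 bps


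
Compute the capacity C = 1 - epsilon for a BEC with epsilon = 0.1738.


C = 1 - epsilon = 1 - 0.1738 = 0.8262

0.8262 bits


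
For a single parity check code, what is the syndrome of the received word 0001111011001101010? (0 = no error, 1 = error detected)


Syndrome = XOR of all bits = 0 XOR 0 XOR 0 XOR 1 XOR 1 XOR 1 XOR 1 XOR 0 XOR 1 XOR 1 XOR 0 XOR 0 XOR 1 XOR 1 XOR 0 XOR 1 XOR 0 XOR 1 XOR 0 = 0

0


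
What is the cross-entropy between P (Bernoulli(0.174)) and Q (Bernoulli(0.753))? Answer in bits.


H(P,Q) = -p*log2(q) - (1-p)*log2(1-q). -0.174*log2(0.753) = 0.071214; -0.826*log2(0.247) = 1.666386. H(P,Q) = 0.071214 + 1.666386 = 1.7376

1.7376 bits


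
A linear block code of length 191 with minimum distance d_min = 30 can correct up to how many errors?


Correction capability = floor((d-1)/2) = floor((30-1)/2) = 14

14 errors


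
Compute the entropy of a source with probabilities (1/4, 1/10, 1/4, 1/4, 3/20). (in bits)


H = -sum(p_i * log2(p_i)). Terms: -(1/4)*log2(1/4) = 0.500000; -(1/10)*log2(1/10) = 0.332193; -(1/4)*log2(1/4) = 0.500000; -(1/4)*log2(1/4) = 0.500000; -(3/20)*log2(3/20) = 0.410545. H = 0.500000 + 0.332193 + 0.500000 + 0.500000 + 0.410545 = 2.2427

2.2427 bits


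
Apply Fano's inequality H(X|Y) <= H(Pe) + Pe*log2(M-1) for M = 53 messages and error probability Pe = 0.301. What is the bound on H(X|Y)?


H(Pe) = -Pe*log2(Pe) - (1-Pe)*log2(1-Pe) = -0.301*log2(0.301) - 0.699*log2(0.699) = 0.521382 + 0.361128 = 0.8825. Pe*log2(M-1) = 0.301*log2(52) = 1.715832. Bound = H(Pe) + Pe*log2(M-1) = 0.521382 + 0.361128 + 1.715832 = 2.5983

2.5983 bits


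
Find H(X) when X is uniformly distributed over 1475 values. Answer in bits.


H = log2(n) = log2(1475) = 10.5265

10.5265 bits


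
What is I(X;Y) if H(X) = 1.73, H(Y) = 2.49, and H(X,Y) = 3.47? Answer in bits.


I(X;Y) = H(X) + H(Y) - H(X,Y) = 1.73 + 2.49 - 3.47 = 0.75

0.75 bits


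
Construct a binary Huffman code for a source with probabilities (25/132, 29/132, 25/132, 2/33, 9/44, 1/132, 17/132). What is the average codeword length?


Huffman construction (repeatedly merge the two least-probable nodes; each merge adds 1 bit to every symbol beneath it): 1/132 + 2/33 = 3/44; 3/44 + 17/132 = 13/66; 25/132 + 25/132 = 25/66; 13/66 + 9/44 = 53/132; 29/132 + 25/66 = 79/132; 53/132 + 79/132 = 1. Resulting codeword lengths (in the order the probabilities were given): (3, 2, 3, 4, 2, 4, 3). L_avg = sum(p_i * l_i) = 25/132*3 + 29/132*2 + 25/132*3 + 2/33*4 + 9/44*2 + 1/132*4 + 17/132*3 = 349/132 = 2.6439

2.6439 bits


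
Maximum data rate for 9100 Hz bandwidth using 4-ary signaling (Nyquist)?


Rate = 2 * B * log2(M) = 2 * 9100 * 2.0 = 36400.0

36400.0 bps


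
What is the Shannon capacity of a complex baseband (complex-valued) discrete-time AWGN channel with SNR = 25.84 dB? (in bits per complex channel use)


SNR_linear = 10^(25.84/10) = 383.7072; C = log2(1 + SNR_linear) = log2(1 + 383.7072) = 8.5876

8.5876 bits/channel use


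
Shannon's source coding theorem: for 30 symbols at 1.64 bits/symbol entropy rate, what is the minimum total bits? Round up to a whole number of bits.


Minimum bits >= n * H = 30 * 1.64 = 49.2, rounded up to a whole number of bits = 50

50 bits


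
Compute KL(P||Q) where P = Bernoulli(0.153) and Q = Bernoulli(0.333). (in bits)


KL = p*log2(p/q) + (1-p)*log2((1-p)/(1-q)) = 0.153*log2(0.153/0.333) + 0.847*log2(0.847/0.667) = 0.1203

0.1203 bits


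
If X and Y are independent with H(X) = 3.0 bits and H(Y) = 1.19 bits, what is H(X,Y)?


For independent variables, H(X,Y) = H(X) + H(Y) = 3.0 + 1.19 = 4.19

4.19 bits


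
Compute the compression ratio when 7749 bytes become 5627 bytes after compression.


Ratio = original / compressed = 7749 / 5627 = 1.3771

1.3771


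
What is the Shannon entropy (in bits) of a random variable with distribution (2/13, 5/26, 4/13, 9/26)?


H = -sum(p_i * log2(p_i)). Terms: -(2/13)*log2(2/13) = 0.415452; -(5/26)*log2(5/26) = 0.457406; -(4/13)*log2(4/13) = 0.523212; -(9/26)*log2(9/26) = 0.529794. H = 0.415452 + 0.457406 + 0.523212 + 0.529794 = 1.9259

1.9259 bits


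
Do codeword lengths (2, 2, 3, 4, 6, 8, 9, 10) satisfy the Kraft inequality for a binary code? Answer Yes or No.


Kraft sum = sum(2^(-l_i)) = 0.71, need <= 1. Result: satisfied (a binary prefix-free code with these lengths exists)

Yes


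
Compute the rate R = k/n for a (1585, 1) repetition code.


Rate = k/n = 1/1585

1/1585


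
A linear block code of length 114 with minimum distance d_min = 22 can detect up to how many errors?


Detection capability = d_min - 1 = 22 - 1 = 21

21 errors


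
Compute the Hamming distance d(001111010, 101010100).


Count differing positions: ^ . . ^ . ^ ^ ^ . = 5 differences

5


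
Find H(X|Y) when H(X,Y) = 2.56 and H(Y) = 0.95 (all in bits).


H(X|Y) = H(X,Y) - H(Y) = 2.56 - 0.95 = 1.61

1.61 bits


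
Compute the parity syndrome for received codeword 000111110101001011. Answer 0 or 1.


Syndrome = XOR of all bits = 0 XOR 0 XOR 0 XOR 1 XOR 1 XOR 1 XOR 1 XOR 1 XOR 0 XOR 1 XOR 0 XOR 1 XOR 0 XOR 0 XOR 1 XOR 0 XOR 1 XOR 1 = 0

0


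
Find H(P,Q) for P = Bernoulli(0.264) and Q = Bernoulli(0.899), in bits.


H(P,Q) = -p*log2(q) - (1-p)*log2(1-q). -0.264*log2(0.899) = 0.040552; -0.736*log2(0.101) = 2.434374. H(P,Q) = 0.040552 + 2.434374 = 2.4749

2.4749 bits


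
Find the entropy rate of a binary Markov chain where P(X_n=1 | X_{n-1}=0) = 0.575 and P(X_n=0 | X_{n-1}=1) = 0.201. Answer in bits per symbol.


Stationary distribution: pi_0 = p10/(p01+p10) = 0.259, pi_1 = 0.741. Entropy rate H' = pi_0*H(p01) + pi_1*H(p10) = 0.259*0.9837 + 0.741*0.7239 = 0.7912

0.7912 bits/symbol


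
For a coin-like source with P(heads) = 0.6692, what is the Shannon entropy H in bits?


H = -p*log2(p) - (1-p)*log2(1-p). -0.6692*log2(0.6692) = 0.387795; -0.3308*log2(0.3308) = 0.527946. H = 0.387795 + 0.527946 = 0.9157

0.9157 bits


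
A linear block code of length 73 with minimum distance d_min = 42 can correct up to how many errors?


Correction capability = floor((d-1)/2) = floor((42-1)/2) = 20

20 errors


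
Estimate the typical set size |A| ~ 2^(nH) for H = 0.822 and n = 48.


log2|A_typical| = nH = 48 * 0.822 = 39.456, so |A_typical| ~ 2^39.456 = 7.541e+11

7.541e+11


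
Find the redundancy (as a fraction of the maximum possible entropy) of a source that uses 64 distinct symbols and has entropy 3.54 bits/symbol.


H_max = log2(K) = log2(64) = 6.0 bits/symbol. Redundancy = 1 - H/H_max = 1 - 3.54/6.0 = 1 - 0.59 = 0.41

0.41


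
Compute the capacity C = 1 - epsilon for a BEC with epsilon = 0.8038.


C = 1 - epsilon = 1 - 0.8038 = 0.1962

0.1962 bits


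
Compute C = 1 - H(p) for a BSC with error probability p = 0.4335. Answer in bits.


H(p) = -p*log2(p) - (1-p)*log2(1-p) = -0.4335*log2(0.4335) - 0.5665*log2(0.5665) = 0.522756 + 0.464446 = 0.9872. C = 1 - H(p) = 1 - 0.9872 = 0.0128

0.0128 bits


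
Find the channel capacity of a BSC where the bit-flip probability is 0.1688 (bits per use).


H(p) = -p*log2(p) - (1-p)*log2(1-p) = -0.1688*log2(0.1688) - 0.8312*log2(0.8312) = 0.433244 + 0.221708 = 0.655. C = 1 - H(p) = 1 - 0.655 = 0.345

0.345 bits


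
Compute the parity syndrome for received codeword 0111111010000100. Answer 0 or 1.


Syndrome = XOR of all bits = 0 XOR 1 XOR 1 XOR 1 XOR 1 XOR 1 XOR 1 XOR 0 XOR 1 XOR 0 XOR 0 XOR 0 XOR 0 XOR 1 XOR 0 XOR 0 = 0

0


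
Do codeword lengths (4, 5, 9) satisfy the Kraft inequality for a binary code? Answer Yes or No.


Kraft sum = sum(2^(-l_i)) = 0.0957, need <= 1. Result: satisfied (a binary prefix-free code with these lengths exists)

Yes


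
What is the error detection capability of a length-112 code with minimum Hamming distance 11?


Detection capability = d_min - 1 = 11 - 1 = 10

10 errors


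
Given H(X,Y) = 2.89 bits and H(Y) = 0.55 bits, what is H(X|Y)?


H(X|Y) = H(X,Y) - H(Y) = 2.89 - 0.55 = 2.34

2.34 bits


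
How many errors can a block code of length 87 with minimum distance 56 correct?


Correction capability = floor((d-1)/2) = floor((56-1)/2) = 27

27 errors


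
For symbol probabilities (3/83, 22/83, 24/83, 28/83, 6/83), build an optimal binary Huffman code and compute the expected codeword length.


Huffman construction (repeatedly merge the two least-probable nodes; each merge adds 1 bit to every symbol beneath it): 3/83 + 6/83 = 9/83; 9/83 + 22/83 = 31/83; 24/83 + 28/83 = 52/83; 31/83 + 52/83 = 1. Resulting codeword lengths (in the order the probabilities were given): (3, 2, 2, 2, 3). L_avg = sum(p_i * l_i) = 3/83*3 + 22/83*2 + 24/83*2 + 28/83*2 + 6/83*3 = 175/83 = 2.1084

2.1084 bits


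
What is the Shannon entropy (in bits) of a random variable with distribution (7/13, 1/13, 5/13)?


H = -sum(p_i * log2(p_i)). Terms: -(7/13)*log2(7/13) = 0.480892; -(1/13)*log2(1/13) = 0.284649; -(5/13)*log2(5/13) = 0.530197. H = 0.480892 + 0.284649 + 0.530197 = 1.2957

1.2957 bits


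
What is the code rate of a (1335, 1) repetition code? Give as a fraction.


Rate = k/n = 1/1335

1/1335


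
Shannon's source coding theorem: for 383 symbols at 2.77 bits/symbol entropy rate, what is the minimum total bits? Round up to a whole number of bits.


Minimum bits >= n * H = 383 * 2.77 = 1060.91, rounded up to a whole number of bits = 1061

1061 bits


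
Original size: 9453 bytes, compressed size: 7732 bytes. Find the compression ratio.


Ratio = original / compressed = 9453 / 7732 = 1.2226

1.2226


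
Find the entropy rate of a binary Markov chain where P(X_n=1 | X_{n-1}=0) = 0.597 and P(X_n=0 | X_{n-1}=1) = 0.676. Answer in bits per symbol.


Stationary distribution: pi_0 = p10/(p01+p10) = 0.531, pi_1 = 0.469. Entropy rate H' = pi_0*H(p01) + pi_1*H(p10) = 0.531*0.9727 + 0.469*0.9087 = 0.9427

0.9427 bits/symbol


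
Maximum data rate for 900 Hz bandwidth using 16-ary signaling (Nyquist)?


Rate = 2 * B * log2(M) = 2 * 900 * 4.0 = 7200.0

7200.0 bps


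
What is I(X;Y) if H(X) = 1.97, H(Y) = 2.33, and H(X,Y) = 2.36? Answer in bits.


I(X;Y) = H(X) + H(Y) - H(X,Y) = 1.97 + 2.33 - 2.36 = 1.94

1.94 bits


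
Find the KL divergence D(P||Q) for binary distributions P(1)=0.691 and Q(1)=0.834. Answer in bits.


KL = p*log2(p/q) + (1-p)*log2((1-p)/(1-q)) = 0.691*log2(0.691/0.834) + 0.309*log2(0.309/0.166) = 0.0895

0.0895 bits


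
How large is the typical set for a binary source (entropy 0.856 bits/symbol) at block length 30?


log2|A_typical| = nH = 30 * 0.856 = 25.68, so |A_typical| ~ 2^25.68 = 5.376e+07

5.376e+07


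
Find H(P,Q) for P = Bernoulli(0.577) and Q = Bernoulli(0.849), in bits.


H(P,Q) = -p*log2(q) - (1-p)*log2(1-q). -0.577*log2(0.849) = 0.136266; -0.423*log2(0.151) = 1.153682. H(P,Q) = 0.136266 + 1.153682 = 1.2899

1.2899 bits
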